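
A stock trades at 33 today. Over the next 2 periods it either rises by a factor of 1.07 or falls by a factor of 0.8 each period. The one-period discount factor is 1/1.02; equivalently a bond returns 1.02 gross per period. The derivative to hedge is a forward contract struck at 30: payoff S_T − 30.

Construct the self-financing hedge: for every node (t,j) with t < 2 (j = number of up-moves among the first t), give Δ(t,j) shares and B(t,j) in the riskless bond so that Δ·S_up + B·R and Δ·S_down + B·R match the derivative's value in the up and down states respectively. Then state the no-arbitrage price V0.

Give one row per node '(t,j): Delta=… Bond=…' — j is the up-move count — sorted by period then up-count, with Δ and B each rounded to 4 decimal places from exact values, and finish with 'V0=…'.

Risk-neutral probability p* = (R−d)/(u−d) = (1.02−0.8)/(1.07−0.8) = 0.8148.
Payoff layer (t=2): V(2,0)=-8.8800, V(2,1)=-1.7520, V(2,2)=7.7817
(1,0): S=26.4000. Δ = (V_up−V_dn)/(S_up−S_dn) = (-1.7520−-8.8800)/(28.2480−21.1200) = 1.0000. V = [p*·-1.7520 + (1−p*)·-8.8800]/1.02 = -3.0118. B = V − Δ·S = -29.4118.
(1,1): S=35.3100. Δ = (V_up−V_dn)/(S_up−S_dn) = (7.7817−-1.7520)/(37.7817−28.2480) = 1.0000. V = [p*·7.7817 + (1−p*)·-1.7520]/1.02 = 5.8982. B = V − Δ·S = -29.4118.
(0,0): S=33.0000. Δ = (V_up−V_dn)/(S_up−S_dn) = (5.8982−-3.0118)/(35.3100−26.4000) = 1.0000. V = [p*·5.8982 + (1−p*)·-3.0118]/1.02 = 4.1649. B = V − Δ·S = -28.8351.
Self-financing check: at every node Δ·S+B equals the discounted successor values.

(0,0): Delta=1.0000 Bond=-28.8351
(1,0): Delta=1.0000 Bond=-29.4118
(1,1): Delta=1.0000 Bond=-29.4118
V0=4.1649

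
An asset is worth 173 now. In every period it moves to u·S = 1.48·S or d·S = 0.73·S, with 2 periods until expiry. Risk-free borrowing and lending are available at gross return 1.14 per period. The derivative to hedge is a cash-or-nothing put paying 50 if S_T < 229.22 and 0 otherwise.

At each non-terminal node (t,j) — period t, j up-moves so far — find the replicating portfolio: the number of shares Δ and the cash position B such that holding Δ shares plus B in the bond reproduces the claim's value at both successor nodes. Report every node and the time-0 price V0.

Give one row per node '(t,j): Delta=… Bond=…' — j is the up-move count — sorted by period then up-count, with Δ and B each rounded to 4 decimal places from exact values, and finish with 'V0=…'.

(0,0): Delta=-0.1848 Bond=58.9446
(1,0): Delta=0.0000 Bond=43.8596
(1,1): Delta=-0.2604 Bond=86.5497
V0=26.9758

Risk-neutral probability p* = (R−d)/(u−d) = (1.14−0.73)/(1.48−0.73) = 0.5467.
Terminal values V(2,·): V(2,0)=50.0000, V(2,1)=50.0000, V(2,2)=0.0000
(1,0): S=126.2900. Δ = (V_up−V_dn)/(S_up−S_dn) = (50.0000−50.0000)/(186.9092−92.1917) = 0.0000. V = [p*·50.0000 + (1−p*)·50.0000]/1.14 = 43.8596. B = V − Δ·S = 43.8596.
(1,1): S=256.0400. Δ = (V_up−V_dn)/(S_up−S_dn) = (0.0000−50.0000)/(378.9392−186.9092) = -0.2604. V = [p*·0.0000 + (1−p*)·50.0000]/1.14 = 19.8830. B = V − Δ·S = 86.5497.
(0,0): S=173.0000. Δ = (V_up−V_dn)/(S_up−S_dn) = (19.8830−43.8596)/(256.0400−126.2900) = -0.1848. V = [p*·19.8830 + (1−p*)·43.8596]/1.14 = 26.9758. B = V − Δ·S = 58.9446.
Root portfolio cost Δ·173+B reproduces V0=26.9758.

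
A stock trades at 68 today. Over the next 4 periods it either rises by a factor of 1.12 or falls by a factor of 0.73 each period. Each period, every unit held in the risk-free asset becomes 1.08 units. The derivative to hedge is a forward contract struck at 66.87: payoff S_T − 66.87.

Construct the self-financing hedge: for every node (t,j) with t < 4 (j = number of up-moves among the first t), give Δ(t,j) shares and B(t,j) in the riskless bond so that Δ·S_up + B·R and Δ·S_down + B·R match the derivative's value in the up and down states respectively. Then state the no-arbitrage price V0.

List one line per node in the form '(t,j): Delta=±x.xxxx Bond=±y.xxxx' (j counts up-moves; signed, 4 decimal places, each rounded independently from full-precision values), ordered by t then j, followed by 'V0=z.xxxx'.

The replicating-portfolio and risk-neutral prices coincide; use p* = (1.08−0.73)/(1.12−0.73) = 0.8974 for the latter.
Terminal payoffs: V(4,0)=-47.5592, V(4,1)=-37.2425, V(4,2)=-21.4141, V(4,3)=2.8706, V(4,4)=40.1293
(3,0): S=26.4532. Δ = (V_up−V_dn)/(S_up−S_dn) = (-37.2425−-47.5592)/(29.6275−19.3108) = 1.0000. V = [p*·-37.2425 + (1−p*)·-47.5592]/1.08 = -35.4635. B = V − Δ·S = -61.9167.
(3,1): S=40.5857. Δ = (V_up−V_dn)/(S_up−S_dn) = (-21.4141−-37.2425)/(45.4559−29.6275) = 1.0000. V = [p*·-21.4141 + (1−p*)·-37.2425]/1.08 = -21.3310. B = V − Δ·S = -61.9167.
(3,2): S=62.2684. Δ = (V_up−V_dn)/(S_up−S_dn) = (2.8706−-21.4141)/(69.7406−45.4559) = 1.0000. V = [p*·2.8706 + (1−p*)·-21.4141]/1.08 = 0.3517. B = V − Δ·S = -61.9167.
(3,3): S=95.5351. Δ = (V_up−V_dn)/(S_up−S_dn) = (40.1293−2.8706)/(106.9993−69.7406) = 1.0000. V = [p*·40.1293 + (1−p*)·2.8706]/1.08 = 33.6184. B = V − Δ·S = -61.9167.
(2,0): S=36.2372. Δ = (V_up−V_dn)/(S_up−S_dn) = (-21.3310−-35.4635)/(40.5857−26.4532) = 1.0000. V = [p*·-21.3310 + (1−p*)·-35.4635]/1.08 = -21.0930. B = V − Δ·S = -57.3302.
(2,1): S=55.5968. Δ = (V_up−V_dn)/(S_up−S_dn) = (0.3517−-21.3310)/(62.2684−40.5857) = 1.0000. V = [p*·0.3517 + (1−p*)·-21.3310]/1.08 = -1.7334. B = V − Δ·S = -57.3302.
(2,2): S=85.2992. Δ = (V_up−V_dn)/(S_up−S_dn) = (33.6184−0.3517)/(95.5351−62.2684) = 1.0000. V = [p*·33.6184 + (1−p*)·0.3517]/1.08 = 27.9690. B = V − Δ·S = -57.3302.
(1,0): S=49.6400. Δ = (V_up−V_dn)/(S_up−S_dn) = (-1.7334−-21.0930)/(55.5968−36.2372) = 1.0000. V = [p*·-1.7334 + (1−p*)·-21.0930]/1.08 = -3.4436. B = V − Δ·S = -53.0836.
(1,1): S=76.1600. Δ = (V_up−V_dn)/(S_up−S_dn) = (27.9690−-1.7334)/(85.2992−55.5968) = 1.0000. V = [p*·27.9690 + (1−p*)·-1.7334]/1.08 = 23.0764. B = V − Δ·S = -53.0836.
(0,0): S=68.0000. Δ = (V_up−V_dn)/(S_up−S_dn) = (23.0764−-3.4436)/(76.1600−49.6400) = 1.0000. V = [p*·23.0764 + (1−p*)·-3.4436]/1.08 = 18.8486. B = V − Δ·S = -49.1514.
Each (Δ,B) replicates both successor values, so the strategy is self-financing and V0 is arbitrage-free.

(0,0): Delta=1.0000 Bond=-49.1514
(1,0): Delta=1.0000 Bond=-53.0836
(1,1): Delta=1.0000 Bond=-53.0836
(2,0): Delta=1.0000 Bond=-57.3302
(2,1): Delta=1.0000 Bond=-57.3302
(2,2): Delta=1.0000 Bond=-57.3302
(3,0): Delta=1.0000 Bond=-61.9167
(3,1): Delta=1.0000 Bond=-61.9167
(3,2): Delta=1.0000 Bond=-61.9167
(3,3): Delta=1.0000 Bond=-61.9167
V0=18.8486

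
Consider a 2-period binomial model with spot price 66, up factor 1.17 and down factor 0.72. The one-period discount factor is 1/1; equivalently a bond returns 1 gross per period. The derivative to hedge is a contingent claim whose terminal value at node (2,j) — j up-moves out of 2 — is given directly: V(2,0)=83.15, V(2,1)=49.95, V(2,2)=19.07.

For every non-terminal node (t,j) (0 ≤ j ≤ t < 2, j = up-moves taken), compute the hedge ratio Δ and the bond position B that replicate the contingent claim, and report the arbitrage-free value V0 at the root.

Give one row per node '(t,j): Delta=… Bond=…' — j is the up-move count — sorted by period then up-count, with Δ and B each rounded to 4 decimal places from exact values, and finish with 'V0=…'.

(0,0): Delta=-1.0692 Bond=113.3025
(1,0): Delta=-1.5526 Bond=136.2700
(1,1): Delta=-0.8887 Bond=99.3580
V0=42.7327

Since d<R<u, set p* = (R−d)/(u−d) = 0.6222; price each node as the discounted p*-expectation of its children.
At expiry t=2: V(2,0)=83.1500, V(2,1)=49.9500, V(2,2)=19.0700
  t=1,j=0: stock 47.5200 → up 55.5984 (V=49.9500), down 34.2144 (V=83.1500). Price 62.4922; hedge Δ=-1.5526, bond B=136.2700.
  t=1,j=1: stock 77.2200 → up 90.3474 (V=19.0700), down 55.5984 (V=49.9500). Price 30.7358; hedge Δ=-0.8887, bond B=99.3580.
  t=0,j=0: stock 66.0000 → up 77.2200 (V=30.7358), down 47.5200 (V=62.4922). Price 42.7327; hedge Δ=-1.0692, bond B=113.3025.
Self-financing check: at every node Δ·S+B equals the discounted successor values.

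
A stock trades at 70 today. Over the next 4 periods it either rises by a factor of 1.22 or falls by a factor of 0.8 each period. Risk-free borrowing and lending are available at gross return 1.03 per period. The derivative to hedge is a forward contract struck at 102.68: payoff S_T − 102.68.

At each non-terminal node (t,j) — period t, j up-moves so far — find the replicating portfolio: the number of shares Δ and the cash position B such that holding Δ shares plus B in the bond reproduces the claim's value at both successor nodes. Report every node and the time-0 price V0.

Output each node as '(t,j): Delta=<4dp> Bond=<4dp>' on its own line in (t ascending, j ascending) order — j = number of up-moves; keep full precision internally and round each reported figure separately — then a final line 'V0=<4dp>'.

(0,0): Delta=1.0000 Bond=-91.2299
(1,0): Delta=1.0000 Bond=-93.9667
(1,1): Delta=1.0000 Bond=-93.9667
(2,0): Delta=1.0000 Bond=-96.7857
(2,1): Delta=1.0000 Bond=-96.7857
(2,2): Delta=1.0000 Bond=-96.7857
(3,0): Delta=1.0000 Bond=-99.6893
(3,1): Delta=1.0000 Bond=-99.6893
(3,2): Delta=1.0000 Bond=-99.6893
(3,3): Delta=1.0000 Bond=-99.6893
V0=-21.2299

Risk-neutral probability p* = (R−d)/(u−d) = (1.03−0.8)/(1.22−0.8) = 0.5476.
Payoff layer (t=4): V(4,0)=-74.0080, V(4,1)=-58.9552, V(4,2)=-35.9997, V(4,3)=-0.9925, V(4,4)=52.3934
(3,0): S=35.8400. Δ = (V_up−V_dn)/(S_up−S_dn) = (-58.9552−-74.0080)/(43.7248−28.6720) = 1.0000. V = [p*·-58.9552 + (1−p*)·-74.0080]/1.03 = -63.8493. B = V − Δ·S = -99.6893.
(3,1): S=54.6560. Δ = (V_up−V_dn)/(S_up−S_dn) = (-35.9997−-58.9552)/(66.6803−43.7248) = 1.0000. V = [p*·-35.9997 + (1−p*)·-58.9552]/1.03 = -45.0333. B = V − Δ·S = -99.6893.
(3,2): S=83.3504. Δ = (V_up−V_dn)/(S_up−S_dn) = (-0.9925−-35.9997)/(101.6875−66.6803) = 1.0000. V = [p*·-0.9925 + (1−p*)·-35.9997]/1.03 = -16.3389. B = V − Δ·S = -99.6893.
(3,3): S=127.1094. Δ = (V_up−V_dn)/(S_up−S_dn) = (52.3934−-0.9925)/(155.0734−101.6875) = 1.0000. V = [p*·52.3934 + (1−p*)·-0.9925]/1.03 = 27.4200. B = V − Δ·S = -99.6893.
(2,0): S=44.8000. Δ = (V_up−V_dn)/(S_up−S_dn) = (-45.0333−-63.8493)/(54.6560−35.8400) = 1.0000. V = [p*·-45.0333 + (1−p*)·-63.8493]/1.03 = -51.9857. B = V − Δ·S = -96.7857.
(2,1): S=68.3200. Δ = (V_up−V_dn)/(S_up−S_dn) = (-16.3389−-45.0333)/(83.3504−54.6560) = 1.0000. V = [p*·-16.3389 + (1−p*)·-45.0333]/1.03 = -28.4657. B = V − Δ·S = -96.7857.
(2,2): S=104.1880. Δ = (V_up−V_dn)/(S_up−S_dn) = (27.4200−-16.3389)/(127.1094−83.3504) = 1.0000. V = [p*·27.4200 + (1−p*)·-16.3389]/1.03 = 7.4023. B = V − Δ·S = -96.7857.
(1,0): S=56.0000. Δ = (V_up−V_dn)/(S_up−S_dn) = (-28.4657−-51.9857)/(68.3200−44.8000) = 1.0000. V = [p*·-28.4657 + (1−p*)·-51.9857]/1.03 = -37.9667. B = V − Δ·S = -93.9667.
(1,1): S=85.4000. Δ = (V_up−V_dn)/(S_up−S_dn) = (7.4023−-28.4657)/(104.1880−68.3200) = 1.0000. V = [p*·7.4023 + (1−p*)·-28.4657]/1.03 = -8.5667. B = V − Δ·S = -93.9667.
(0,0): S=70.0000. Δ = (V_up−V_dn)/(S_up−S_dn) = (-8.5667−-37.9667)/(85.4000−56.0000) = 1.0000. V = [p*·-8.5667 + (1−p*)·-37.9667]/1.03 = -21.2299. B = V − Δ·S = -91.2299.
The time-0 hedge costs -21.2299, which is the no-arbitrage price.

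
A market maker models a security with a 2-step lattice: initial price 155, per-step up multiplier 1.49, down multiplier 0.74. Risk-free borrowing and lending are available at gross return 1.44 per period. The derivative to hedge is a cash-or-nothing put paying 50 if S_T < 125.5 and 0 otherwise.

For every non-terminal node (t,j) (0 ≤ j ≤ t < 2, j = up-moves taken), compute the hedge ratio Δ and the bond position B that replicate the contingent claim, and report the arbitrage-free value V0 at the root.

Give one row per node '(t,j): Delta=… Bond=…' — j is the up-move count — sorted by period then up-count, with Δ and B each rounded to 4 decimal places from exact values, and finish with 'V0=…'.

(0,0): Delta=-0.0199 Bond=3.1936
(1,0): Delta=-0.5812 Bond=68.9815
(1,1): Delta=0.0000 Bond=0.0000
V0=0.1072

No-arbitrage ⇒ martingale measure with p* = (R−d)/(u−d) = 0.9333.
Terminal payoffs: V(2,0)=50.0000, V(2,1)=0.0000, V(2,2)=0.0000
Node (1,0) S=114.7000: V=(p*·0.0000+(1−p*)·50.0000)/1.44=2.3148; Δ=(0.0000−50.0000)/(170.9030−84.8780)=-0.5812; B=V−Δ·S=68.9815
Node (1,1) S=230.9500: V=(p*·0.0000+(1−p*)·0.0000)/1.44=0.0000; Δ=(0.0000−0.0000)/(344.1155−170.9030)=0.0000; B=V−Δ·S=0.0000
Node (0,0) S=155.0000: V=(p*·0.0000+(1−p*)·2.3148)/1.44=0.1072; Δ=(0.0000−2.3148)/(230.9500−114.7000)=-0.0199; B=V−Δ·S=3.1936
Each (Δ,B) replicates both successor values, so the strategy is self-financing and V0 is arbitrage-free.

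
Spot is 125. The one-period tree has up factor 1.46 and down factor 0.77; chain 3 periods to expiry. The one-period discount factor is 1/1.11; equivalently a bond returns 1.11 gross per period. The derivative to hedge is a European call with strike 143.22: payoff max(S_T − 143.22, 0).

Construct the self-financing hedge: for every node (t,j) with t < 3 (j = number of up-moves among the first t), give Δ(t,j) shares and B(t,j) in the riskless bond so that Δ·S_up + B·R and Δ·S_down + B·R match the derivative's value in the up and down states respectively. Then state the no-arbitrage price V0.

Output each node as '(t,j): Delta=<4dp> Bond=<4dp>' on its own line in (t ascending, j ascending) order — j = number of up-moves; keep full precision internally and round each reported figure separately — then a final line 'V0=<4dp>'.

(0,0): Delta=0.7115 Bond=-50.6948
(1,0): Delta=0.4141 Bond=-27.6466
(1,1): Delta=0.8729 Bond=-85.7377
(2,0): Delta=0.0000 Bond=0.0000
(2,1): Delta=0.6389 Bond=-62.2781
(2,2): Delta=1.0000 Bond=-129.0270
V0=38.2388

No-arbitrage ⇒ martingale measure with p* = (R−d)/(u−d) = 0.4928.
Terminal values V(3,·): V(3,0)=0.0000, V(3,1)=0.0000, V(3,2)=61.9465, V(3,3)=245.7970
Node (2,0) S=74.1125: V=(p*·0.0000+(1−p*)·0.0000)/1.11=0.0000; Δ=(0.0000−0.0000)/(108.2042−57.0666)=0.0000; B=V−Δ·S=0.0000
Node (2,1) S=140.5250: V=(p*·61.9465+(1−p*)·0.0000)/1.11=27.4994; Δ=(61.9465−0.0000)/(205.1665−108.2043)=0.6389; B=V−Δ·S=-62.2781
Node (2,2) S=266.4500: V=(p*·245.7970+(1−p*)·61.9465)/1.11=137.4230; Δ=(245.7970−61.9465)/(389.0170−205.1665)=1.0000; B=V−Δ·S=-129.0270
Node (1,0) S=96.2500: V=(p*·27.4994+(1−p*)·0.0000)/1.11=12.2076; Δ=(27.4994−0.0000)/(140.5250−74.1125)=0.4141; B=V−Δ·S=-27.6466
Node (1,1) S=182.5000: V=(p*·137.4230+(1−p*)·27.4994)/1.11=73.5718; Δ=(137.4230−27.4994)/(266.4500−140.5250)=0.8729; B=V−Δ·S=-85.7377
Node (0,0) S=125.0000: V=(p*·73.5718+(1−p*)·12.2076)/1.11=38.2388; Δ=(73.5718−12.2076)/(182.5000−96.2500)=0.7115; B=V−Δ·S=-50.6948
Each (Δ,B) replicates both successor values, so the strategy is self-financing and V0 is arbitrage-free.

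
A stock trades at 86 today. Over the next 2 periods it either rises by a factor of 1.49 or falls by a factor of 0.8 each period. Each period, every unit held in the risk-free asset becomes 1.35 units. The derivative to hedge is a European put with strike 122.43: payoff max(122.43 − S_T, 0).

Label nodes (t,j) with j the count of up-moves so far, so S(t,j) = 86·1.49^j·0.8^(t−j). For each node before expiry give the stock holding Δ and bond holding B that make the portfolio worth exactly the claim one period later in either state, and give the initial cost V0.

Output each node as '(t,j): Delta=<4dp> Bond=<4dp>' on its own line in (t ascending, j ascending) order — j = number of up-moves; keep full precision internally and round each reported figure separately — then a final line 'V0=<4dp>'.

(0,0): Delta=-0.3184 Bond=32.4418
(1,0): Delta=-1.0000 Bond=90.6889
(1,1): Delta=-0.2253 Bond=31.8602
V0=5.0573

Since d<R<u, set p* = (R−d)/(u−d) = 0.7971; price each node as the discounted p*-expectation of its children.
At expiry t=2: V(2,0)=67.3900, V(2,1)=19.9180, V(2,2)=0.0000
Node (1,0) S=68.8000: V=(p*·19.9180+(1−p*)·67.3900)/1.35=21.8889; Δ=(19.9180−67.3900)/(102.5120−55.0400)=-1.0000; B=V−Δ·S=90.6889
Node (1,1) S=128.1400: V=(p*·0.0000+(1−p*)·19.9180)/1.35=2.9936; Δ=(0.0000−19.9180)/(190.9286−102.5120)=-0.2253; B=V−Δ·S=31.8602
Node (0,0) S=86.0000: V=(p*·2.9936+(1−p*)·21.8889)/1.35=5.0573; Δ=(2.9936−21.8889)/(128.1400−68.8000)=-0.3184; B=V−Δ·S=32.4418
Check: Δ(0,0)·S0 + B(0,0) = 5.0573 = V0.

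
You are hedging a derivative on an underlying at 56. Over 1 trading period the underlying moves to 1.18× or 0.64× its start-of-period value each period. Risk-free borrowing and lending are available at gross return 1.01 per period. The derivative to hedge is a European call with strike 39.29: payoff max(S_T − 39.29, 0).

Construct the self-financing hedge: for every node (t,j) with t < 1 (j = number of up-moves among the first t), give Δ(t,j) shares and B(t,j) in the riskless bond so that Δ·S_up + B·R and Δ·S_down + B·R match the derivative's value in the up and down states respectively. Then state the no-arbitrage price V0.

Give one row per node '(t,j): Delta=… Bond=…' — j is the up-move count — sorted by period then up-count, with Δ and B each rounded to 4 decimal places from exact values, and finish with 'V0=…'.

(0,0): Delta=0.8859 Bond=-31.4367
V0=18.1744

Since d<R<u, set p* = (R−d)/(u−d) = 0.6852; price each node as the discounted p*-expectation of its children.
Terminal values V(1,·): V(1,0)=0.0000, V(1,1)=26.7900
(0,0): S=56.0000. Δ = (V_up−V_dn)/(S_up−S_dn) = (26.7900−0.0000)/(66.0800−35.8400) = 0.8859. V = [p*·26.7900 + (1−p*)·0.0000]/1.01 = 18.1744. B = V − Δ·S = -31.4367.
The time-0 hedge costs 18.1744, which is the no-arbitrage price.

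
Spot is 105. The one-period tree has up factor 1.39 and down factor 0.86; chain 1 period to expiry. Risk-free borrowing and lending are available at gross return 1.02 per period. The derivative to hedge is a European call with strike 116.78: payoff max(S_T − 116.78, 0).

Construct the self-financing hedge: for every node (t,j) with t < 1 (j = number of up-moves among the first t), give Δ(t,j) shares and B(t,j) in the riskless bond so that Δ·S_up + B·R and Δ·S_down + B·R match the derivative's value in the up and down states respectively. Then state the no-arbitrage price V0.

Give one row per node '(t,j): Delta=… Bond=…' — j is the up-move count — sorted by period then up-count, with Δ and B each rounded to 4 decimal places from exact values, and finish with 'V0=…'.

(0,0): Delta=0.5242 Bond=-46.4044
V0=8.6334

Since d<R<u, set p* = (R−d)/(u−d) = 0.3019; price each node as the discounted p*-expectation of its children.
Terminal values V(1,·): V(1,0)=0.0000, V(1,1)=29.1700
  t=0,j=0: stock 105.0000 → up 145.9500 (V=29.1700), down 90.3000 (V=0.0000). Price 8.6334; hedge Δ=0.5242, bond B=-46.4044.
Check: Δ(0,0)·S0 + B(0,0) = 8.6334 = V0.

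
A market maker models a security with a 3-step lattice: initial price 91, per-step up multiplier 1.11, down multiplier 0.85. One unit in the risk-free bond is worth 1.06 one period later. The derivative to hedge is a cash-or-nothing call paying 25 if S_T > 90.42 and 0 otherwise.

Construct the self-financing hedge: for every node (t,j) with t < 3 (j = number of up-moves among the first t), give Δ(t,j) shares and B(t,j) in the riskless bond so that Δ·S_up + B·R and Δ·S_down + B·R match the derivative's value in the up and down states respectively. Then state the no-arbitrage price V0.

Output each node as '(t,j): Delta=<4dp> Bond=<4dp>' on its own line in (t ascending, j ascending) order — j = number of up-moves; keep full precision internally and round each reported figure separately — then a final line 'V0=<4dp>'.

Since d<R<u, set p* = (R−d)/(u−d) = 0.8077; price each node as the discounted p*-expectation of its children.
Payoff layer (t=3): V(3,0)=0.0000, V(3,1)=0.0000, V(3,2)=25.0000, V(3,3)=25.0000
Node (2,0) S=65.7475: V=(p*·0.0000+(1−p*)·0.0000)/1.06=0.0000; Δ=(0.0000−0.0000)/(72.9797−55.8854)=0.0000; B=V−Δ·S=0.0000
Node (2,1) S=85.8585: V=(p*·25.0000+(1−p*)·0.0000)/1.06=19.0493; Δ=(25.0000−0.0000)/(95.3029−72.9797)=1.1199; B=V−Δ·S=-77.1045
Node (2,2) S=112.1211: V=(p*·25.0000+(1−p*)·25.0000)/1.06=23.5849; Δ=(25.0000−25.0000)/(124.4544−95.3029)=0.0000; B=V−Δ·S=23.5849
Node (1,0) S=77.3500: V=(p*·19.0493+(1−p*)·0.0000)/1.06=14.5151; Δ=(19.0493−0.0000)/(85.8585−65.7475)=0.9472; B=V−Δ·S=-58.7516
Node (1,1) S=101.0100: V=(p*·23.5849+(1−p*)·19.0493)/1.06=21.4271; Δ=(23.5849−19.0493)/(112.1211−85.8585)=0.1727; B=V−Δ·S=3.9826
Node (0,0) S=91.0000: V=(p*·21.4271+(1−p*)·14.5151)/1.06=18.9602; Δ=(21.4271−14.5151)/(101.0100−77.3500)=0.2921; B=V−Δ·S=-7.6242
Check: Δ(0,0)·S0 + B(0,0) = 18.9602 = V0.

(0,0): Delta=0.2921 Bond=-7.6242
(1,0): Delta=0.9472 Bond=-58.7516
(1,1): Delta=0.1727 Bond=3.9826
(2,0): Delta=0.0000 Bond=0.0000
(2,1): Delta=1.1199 Bond=-77.1045
(2,2): Delta=0.0000 Bond=23.5849
V0=18.9602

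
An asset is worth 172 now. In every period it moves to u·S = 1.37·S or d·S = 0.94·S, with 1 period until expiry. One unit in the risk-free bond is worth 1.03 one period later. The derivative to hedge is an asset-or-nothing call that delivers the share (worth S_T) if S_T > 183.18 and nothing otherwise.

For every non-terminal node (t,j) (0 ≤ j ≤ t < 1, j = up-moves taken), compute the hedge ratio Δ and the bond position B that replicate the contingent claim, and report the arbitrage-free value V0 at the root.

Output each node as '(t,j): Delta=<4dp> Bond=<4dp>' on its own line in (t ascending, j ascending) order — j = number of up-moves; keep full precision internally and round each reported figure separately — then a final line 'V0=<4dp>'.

(0,0): Delta=3.1860 Bond=-500.1165
V0=47.8835

Since d<R<u, set p* = (R−d)/(u−d) = 0.2093; price each node as the discounted p*-expectation of its children.
Payoff layer (t=1): V(1,0)=0.0000, V(1,1)=235.6400
  t=0,j=0: stock 172.0000 → up 235.6400 (V=235.6400), down 161.6800 (V=0.0000). Price 47.8835; hedge Δ=3.1860, bond B=-500.1165.
Self-financing check: at every node Δ·S+B equals the discounted successor values.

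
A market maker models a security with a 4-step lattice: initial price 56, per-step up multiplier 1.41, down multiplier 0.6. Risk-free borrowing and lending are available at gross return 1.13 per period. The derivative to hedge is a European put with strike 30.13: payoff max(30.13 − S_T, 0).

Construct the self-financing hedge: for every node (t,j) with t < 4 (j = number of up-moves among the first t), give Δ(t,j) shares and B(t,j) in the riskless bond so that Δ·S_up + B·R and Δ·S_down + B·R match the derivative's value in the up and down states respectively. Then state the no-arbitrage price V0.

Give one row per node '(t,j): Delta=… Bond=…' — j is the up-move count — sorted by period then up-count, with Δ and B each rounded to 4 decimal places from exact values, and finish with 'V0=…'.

Risk-neutral probability p* = (R−d)/(u−d) = (1.13−0.6)/(1.41−0.6) = 0.6543.
Terminal values V(4,·): V(4,0)=22.8724, V(4,1)=13.0746, V(4,2)=0.0000, V(4,3)=0.0000, V(4,4)=0.0000
Node (3,0) S=12.0960: V=(p*·13.0746+(1−p*)·22.8724)/1.13=14.5677; Δ=(13.0746−22.8724)/(17.0554−7.2576)=-1.0000; B=V−Δ·S=26.6637
Node (3,1) S=28.4256: V=(p*·0.0000+(1−p*)·13.0746)/1.13=3.9997; Δ=(0.0000−13.0746)/(40.0801−17.0554)=-0.5679; B=V−Δ·S=20.1412
Node (3,2) S=66.8002: V=(p*·0.0000+(1−p*)·0.0000)/1.13=0.0000; Δ=(0.0000−0.0000)/(94.1882−40.0801)=0.0000; B=V−Δ·S=0.0000
Node (3,3) S=156.9804: V=(p*·0.0000+(1−p*)·0.0000)/1.13=0.0000; Δ=(0.0000−0.0000)/(221.3423−94.1882)=0.0000; B=V−Δ·S=0.0000
Node (2,0) S=20.1600: V=(p*·3.9997+(1−p*)·14.5677)/1.13=6.7724; Δ=(3.9997−14.5677)/(28.4256−12.0960)=-0.6472; B=V−Δ·S=19.8194
Node (2,1) S=47.3760: V=(p*·0.0000+(1−p*)·3.9997)/1.13=1.2235; Δ=(0.0000−3.9997)/(66.8002−28.4256)=-0.1042; B=V−Δ·S=6.1614
Node (2,2) S=111.3336: V=(p*·0.0000+(1−p*)·0.0000)/1.13=0.0000; Δ=(0.0000−0.0000)/(156.9804−66.8002)=0.0000; B=V−Δ·S=0.0000
Node (1,0) S=33.6000: V=(p*·1.2235+(1−p*)·6.7724)/1.13=2.7802; Δ=(1.2235−6.7724)/(47.3760−20.1600)=-0.2039; B=V−Δ·S=9.6307
Node (1,1) S=78.9600: V=(p*·0.0000+(1−p*)·1.2235)/1.13=0.3743; Δ=(0.0000−1.2235)/(111.3336−47.3760)=-0.0191; B=V−Δ·S=1.8848
Node (0,0) S=56.0000: V=(p*·0.3743+(1−p*)·2.7802)/1.13=1.0672; Δ=(0.3743−2.7802)/(78.9600−33.6000)=-0.0530; B=V−Δ·S=4.0375
Root portfolio cost Δ·56+B reproduces V0=1.0672.

(0,0): Delta=-0.0530 Bond=4.0375
(1,0): Delta=-0.2039 Bond=9.6307
(1,1): Delta=-0.0191 Bond=1.8848
(2,0): Delta=-0.6472 Bond=19.8194
(2,1): Delta=-0.1042 Bond=6.1614
(2,2): Delta=0.0000 Bond=0.0000
(3,0): Delta=-1.0000 Bond=26.6637
(3,1): Delta=-0.5679 Bond=20.1412
(3,2): Delta=0.0000 Bond=0.0000
(3,3): Delta=0.0000 Bond=0.0000
V0=1.0672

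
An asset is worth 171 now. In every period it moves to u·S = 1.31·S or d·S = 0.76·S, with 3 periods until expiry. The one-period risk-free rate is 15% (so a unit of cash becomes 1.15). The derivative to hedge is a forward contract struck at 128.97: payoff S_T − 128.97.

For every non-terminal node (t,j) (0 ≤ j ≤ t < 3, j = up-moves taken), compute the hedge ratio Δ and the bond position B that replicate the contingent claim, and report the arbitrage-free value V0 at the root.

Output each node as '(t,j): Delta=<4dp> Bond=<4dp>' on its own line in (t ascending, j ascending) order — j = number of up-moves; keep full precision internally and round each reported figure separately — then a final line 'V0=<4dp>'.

Under the risk-neutral measure, an up-move has probability p* = (R−d)/(u−d) = 0.7091 and values discount at R = 1.15.
Terminal values V(3,·): V(3,0)=-53.9051, V(3,1)=0.4182, V(3,2)=94.0544, V(3,3)=255.4536
Node (2,0) S=98.7696: V=(p*·0.4182+(1−p*)·-53.9051)/1.15=-13.3782; Δ=(0.4182−-53.9051)/(129.3882−75.0649)=1.0000; B=V−Δ·S=-112.1478
Node (2,1) S=170.2476: V=(p*·94.0544+(1−p*)·0.4182)/1.15=58.0998; Δ=(94.0544−0.4182)/(223.0244−129.3882)=1.0000; B=V−Δ·S=-112.1478
Node (2,2) S=293.4531: V=(p*·255.4536+(1−p*)·94.0544)/1.15=181.3053; Δ=(255.4536−94.0544)/(384.4236−223.0244)=1.0000; B=V−Δ·S=-112.1478
Node (1,0) S=129.9600: V=(p*·58.0998+(1−p*)·-13.3782)/1.15=32.4402; Δ=(58.0998−-13.3782)/(170.2476−98.7696)=1.0000; B=V−Δ·S=-97.5198
Node (1,1) S=224.0100: V=(p*·181.3053+(1−p*)·58.0998)/1.15=126.4902; Δ=(181.3053−58.0998)/(293.4531−170.2476)=1.0000; B=V−Δ·S=-97.5198
Node (0,0) S=171.0000: V=(p*·126.4902+(1−p*)·32.4402)/1.15=86.2001; Δ=(126.4902−32.4402)/(224.0100−129.9600)=1.0000; B=V−Δ·S=-84.7999
Each (Δ,B) replicates both successor values, so the strategy is self-financing and V0 is arbitrage-free.

(0,0): Delta=1.0000 Bond=-84.7999
(1,0): Delta=1.0000 Bond=-97.5198
(1,1): Delta=1.0000 Bond=-97.5198
(2,0): Delta=1.0000 Bond=-112.1478
(2,1): Delta=1.0000 Bond=-112.1478
(2,2): Delta=1.0000 Bond=-112.1478
V0=86.2001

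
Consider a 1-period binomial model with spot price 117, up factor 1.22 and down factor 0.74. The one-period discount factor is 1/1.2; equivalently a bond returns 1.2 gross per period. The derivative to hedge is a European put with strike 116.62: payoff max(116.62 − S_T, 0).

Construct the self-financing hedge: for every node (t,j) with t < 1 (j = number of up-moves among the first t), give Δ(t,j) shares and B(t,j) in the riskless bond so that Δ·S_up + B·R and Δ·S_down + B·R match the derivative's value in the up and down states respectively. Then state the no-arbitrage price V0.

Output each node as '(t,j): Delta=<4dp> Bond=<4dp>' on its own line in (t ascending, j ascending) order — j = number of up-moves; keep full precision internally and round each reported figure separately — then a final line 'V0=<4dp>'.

(0,0): Delta=-0.5349 Bond=63.6264
V0=1.0431

Since d<R<u, set p* = (R−d)/(u−d) = 0.9583; price each node as the discounted p*-expectation of its children.
Terminal values V(1,·): V(1,0)=30.0400, V(1,1)=0.0000
Node (0,0) S=117.0000: V=(p*·0.0000+(1−p*)·30.0400)/1.2=1.0431; Δ=(0.0000−30.0400)/(142.7400−86.5800)=-0.5349; B=V−Δ·S=63.6264
Each (Δ,B) replicates both successor values, so the strategy is self-financing and V0 is arbitrage-free.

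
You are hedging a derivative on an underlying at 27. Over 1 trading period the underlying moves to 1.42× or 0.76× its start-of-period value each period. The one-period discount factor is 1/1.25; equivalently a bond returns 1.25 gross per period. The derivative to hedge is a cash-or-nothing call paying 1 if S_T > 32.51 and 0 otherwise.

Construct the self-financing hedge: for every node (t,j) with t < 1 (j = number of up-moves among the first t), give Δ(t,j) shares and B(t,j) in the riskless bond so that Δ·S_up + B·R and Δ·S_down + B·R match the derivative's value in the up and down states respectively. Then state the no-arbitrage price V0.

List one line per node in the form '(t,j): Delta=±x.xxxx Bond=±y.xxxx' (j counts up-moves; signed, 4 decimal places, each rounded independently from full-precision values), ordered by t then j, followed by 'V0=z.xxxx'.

(0,0): Delta=0.0561 Bond=-0.9212
V0=0.5939

No-arbitrage ⇒ martingale measure with p* = (R−d)/(u−d) = 0.7424.
At expiry t=1: V(1,0)=0.0000, V(1,1)=1.0000
(0,0): S=27.0000. Δ = (V_up−V_dn)/(S_up−S_dn) = (1.0000−0.0000)/(38.3400−20.5200) = 0.0561. V = [p*·1.0000 + (1−p*)·0.0000]/1.25 = 0.5939. B = V − Δ·S = -0.9212.
Self-financing check: at every node Δ·S+B equals the discounted successor values.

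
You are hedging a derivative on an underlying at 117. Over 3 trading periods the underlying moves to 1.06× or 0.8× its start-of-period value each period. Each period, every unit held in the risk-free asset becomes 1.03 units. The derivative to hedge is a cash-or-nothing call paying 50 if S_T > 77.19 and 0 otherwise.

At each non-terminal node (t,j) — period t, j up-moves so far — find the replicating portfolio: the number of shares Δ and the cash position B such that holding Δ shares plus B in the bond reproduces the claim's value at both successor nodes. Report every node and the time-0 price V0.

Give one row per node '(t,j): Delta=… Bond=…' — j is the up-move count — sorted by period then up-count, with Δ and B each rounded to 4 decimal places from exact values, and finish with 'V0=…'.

(0,0): Delta=0.0206 Bond=43.2735
(1,0): Delta=0.2302 Bond=24.9593
(1,1): Delta=0.0000 Bond=47.1298
(2,0): Delta=2.5682 Bond=-149.3652
(2,1): Delta=0.0000 Bond=48.5437
(2,2): Delta=0.0000 Bond=48.5437
V0=45.6868

Since d<R<u, set p* = (R−d)/(u−d) = 0.8846; price each node as the discounted p*-expectation of its children.
Terminal values V(3,·): V(3,0)=0.0000, V(3,1)=50.0000, V(3,2)=50.0000, V(3,3)=50.0000
(2,0): S=74.8800. Δ = (V_up−V_dn)/(S_up−S_dn) = (50.0000−0.0000)/(79.3728−59.9040) = 2.5682. V = [p*·50.0000 + (1−p*)·0.0000]/1.03 = 42.9425. B = V − Δ·S = -149.3652.
(2,1): S=99.2160. Δ = (V_up−V_dn)/(S_up−S_dn) = (50.0000−50.0000)/(105.1690−79.3728) = 0.0000. V = [p*·50.0000 + (1−p*)·50.0000]/1.03 = 48.5437. B = V − Δ·S = 48.5437.
(2,2): S=131.4612. Δ = (V_up−V_dn)/(S_up−S_dn) = (50.0000−50.0000)/(139.3489−105.1690) = 0.0000. V = [p*·50.0000 + (1−p*)·50.0000]/1.03 = 48.5437. B = V − Δ·S = 48.5437.
(1,0): S=93.6000. Δ = (V_up−V_dn)/(S_up−S_dn) = (48.5437−42.9425)/(99.2160−74.8800) = 0.2302. V = [p*·48.5437 + (1−p*)·42.9425]/1.03 = 46.5023. B = V − Δ·S = 24.9593.
(1,1): S=124.0200. Δ = (V_up−V_dn)/(S_up−S_dn) = (48.5437−48.5437)/(131.4612−99.2160) = 0.0000. V = [p*·48.5437 + (1−p*)·48.5437]/1.03 = 47.1298. B = V − Δ·S = 47.1298.
(0,0): S=117.0000. Δ = (V_up−V_dn)/(S_up−S_dn) = (47.1298−46.5023)/(124.0200−93.6000) = 0.0206. V = [p*·47.1298 + (1−p*)·46.5023]/1.03 = 45.6868. B = V − Δ·S = 43.2735.
Check: Δ(0,0)·S0 + B(0,0) = 45.6868 = V0.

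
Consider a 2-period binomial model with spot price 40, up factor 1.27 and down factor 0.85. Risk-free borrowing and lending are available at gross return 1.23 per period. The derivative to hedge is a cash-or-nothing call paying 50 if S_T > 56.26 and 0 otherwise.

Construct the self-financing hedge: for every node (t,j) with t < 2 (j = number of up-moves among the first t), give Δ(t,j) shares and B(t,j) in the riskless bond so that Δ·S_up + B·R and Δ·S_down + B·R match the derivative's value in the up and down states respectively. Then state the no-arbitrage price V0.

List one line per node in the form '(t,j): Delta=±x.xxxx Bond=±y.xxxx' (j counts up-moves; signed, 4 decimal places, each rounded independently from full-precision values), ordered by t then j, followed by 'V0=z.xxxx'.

Under the risk-neutral measure, an up-move has probability p* = (R−d)/(u−d) = 0.9048 and values discount at R = 1.23.
Terminal values V(2,·): V(2,0)=0.0000, V(2,1)=0.0000, V(2,2)=50.0000
  t=1,j=0: stock 34.0000 → up 43.1800 (V=0.0000), down 28.9000 (V=0.0000). Price 0.0000; hedge Δ=0.0000, bond B=0.0000.
  t=1,j=1: stock 50.8000 → up 64.5160 (V=50.0000), down 43.1800 (V=0.0000). Price 36.7789; hedge Δ=2.3435, bond B=-82.2687.
  t=0,j=0: stock 40.0000 → up 50.8000 (V=36.7789), down 34.0000 (V=0.0000). Price 27.0538; hedge Δ=2.1892, bond B=-60.5151.
Each (Δ,B) replicates both successor values, so the strategy is self-financing and V0 is arbitrage-free.

(0,0): Delta=2.1892 Bond=-60.5151
(1,0): Delta=0.0000 Bond=0.0000
(1,1): Delta=2.3435 Bond=-82.2687
V0=27.0538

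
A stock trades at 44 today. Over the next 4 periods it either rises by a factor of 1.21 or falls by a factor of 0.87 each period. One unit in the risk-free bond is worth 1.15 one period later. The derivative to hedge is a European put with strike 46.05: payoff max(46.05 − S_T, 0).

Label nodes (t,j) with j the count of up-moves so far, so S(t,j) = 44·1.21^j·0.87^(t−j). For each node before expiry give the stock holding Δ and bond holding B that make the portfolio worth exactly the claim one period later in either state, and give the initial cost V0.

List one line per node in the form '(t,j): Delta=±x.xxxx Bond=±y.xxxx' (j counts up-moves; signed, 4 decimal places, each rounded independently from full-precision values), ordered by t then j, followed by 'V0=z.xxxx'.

(0,0): Delta=-0.0395 Bond=1.8654
(1,0): Delta=-0.2034 Bond=8.4185
(1,1): Delta=-0.0143 Bond=0.8010
(2,0): Delta=-0.8286 Bond=30.5026
(2,1): Delta=-0.1071 Bond=5.2195
(2,2): Delta=0.0000 Bond=0.0000
(3,0): Delta=-1.0000 Bond=40.0435
(3,1): Delta=-0.8022 Bond=34.0140
(3,2): Delta=0.0000 Bond=0.0000
(3,3): Delta=0.0000 Bond=0.0000
V0=0.1253

The replicating-portfolio and risk-neutral prices coincide; use p* = (1.15−0.87)/(1.21−0.87) = 0.8235 for the latter.
Terminal payoffs: V(4,0)=20.8425, V(4,1)=10.9913, V(4,2)=0.0000, V(4,3)=0.0000, V(4,4)=0.0000
(3,0): S=28.9741. Δ = (V_up−V_dn)/(S_up−S_dn) = (10.9913−20.8425)/(35.0587−25.2075) = -1.0000. V = [p*·10.9913 + (1−p*)·20.8425]/1.15 = 11.0693. B = V − Δ·S = 40.0435.
(3,1): S=40.2974. Δ = (V_up−V_dn)/(S_up−S_dn) = (0.0000−10.9913)/(48.7598−35.0587) = -0.8022. V = [p*·0.0000 + (1−p*)·10.9913]/1.15 = 1.6866. B = V − Δ·S = 34.0140.
(3,2): S=56.0457. Δ = (V_up−V_dn)/(S_up−S_dn) = (0.0000−0.0000)/(67.8154−48.7598) = 0.0000. V = [p*·0.0000 + (1−p*)·0.0000]/1.15 = 0.0000. B = V − Δ·S = 0.0000.
(3,3): S=77.9487. Δ = (V_up−V_dn)/(S_up−S_dn) = (0.0000−0.0000)/(94.3179−67.8154) = 0.0000. V = [p*·0.0000 + (1−p*)·0.0000]/1.15 = 0.0000. B = V − Δ·S = 0.0000.
(2,0): S=33.3036. Δ = (V_up−V_dn)/(S_up−S_dn) = (1.6866−11.0693)/(40.2974−28.9741) = -0.8286. V = [p*·1.6866 + (1−p*)·11.0693]/1.15 = 2.9064. B = V − Δ·S = 30.5026.
(2,1): S=46.3188. Δ = (V_up−V_dn)/(S_up−S_dn) = (0.0000−1.6866)/(56.0457−40.2974) = -0.1071. V = [p*·0.0000 + (1−p*)·1.6866]/1.15 = 0.2588. B = V − Δ·S = 5.2195.
(2,2): S=64.4204. Δ = (V_up−V_dn)/(S_up−S_dn) = (0.0000−0.0000)/(77.9487−56.0457) = 0.0000. V = [p*·0.0000 + (1−p*)·0.0000]/1.15 = 0.0000. B = V − Δ·S = 0.0000.
(1,0): S=38.2800. Δ = (V_up−V_dn)/(S_up−S_dn) = (0.2588−2.9064)/(46.3188−33.3036) = -0.2034. V = [p*·0.2588 + (1−p*)·2.9064]/1.15 = 0.6313. B = V − Δ·S = 8.4185.
(1,1): S=53.2400. Δ = (V_up−V_dn)/(S_up−S_dn) = (0.0000−0.2588)/(64.4204−46.3188) = -0.0143. V = [p*·0.0000 + (1−p*)·0.2588]/1.15 = 0.0397. B = V − Δ·S = 0.8010.
(0,0): S=44.0000. Δ = (V_up−V_dn)/(S_up−S_dn) = (0.0397−0.6313)/(53.2400−38.2800) = -0.0395. V = [p*·0.0397 + (1−p*)·0.6313]/1.15 = 0.1253. B = V − Δ·S = 1.8654.
The time-0 hedge costs 0.1253, which is the no-arbitrage price.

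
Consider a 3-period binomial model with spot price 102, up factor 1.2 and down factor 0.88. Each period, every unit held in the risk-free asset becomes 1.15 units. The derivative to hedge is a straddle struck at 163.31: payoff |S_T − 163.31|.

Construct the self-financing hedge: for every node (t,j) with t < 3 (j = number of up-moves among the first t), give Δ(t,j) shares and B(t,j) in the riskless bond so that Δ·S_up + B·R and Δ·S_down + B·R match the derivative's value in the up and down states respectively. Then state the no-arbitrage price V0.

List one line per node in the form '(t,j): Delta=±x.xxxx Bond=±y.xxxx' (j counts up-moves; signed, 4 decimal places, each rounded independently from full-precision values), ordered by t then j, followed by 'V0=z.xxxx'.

(0,0): Delta=-0.5730 Bond=74.0492
(1,0): Delta=-1.0000 Bond=123.4858
(1,1): Delta=-0.5150 Bond=78.0586
(2,0): Delta=-1.0000 Bond=142.0087
(2,1): Delta=-1.0000 Bond=142.0087
(2,2): Delta=-0.4491 Bond=80.0930
V0=15.6052

The replicating-portfolio and risk-neutral prices coincide; use p* = (1.15−0.88)/(1.2−0.88) = 0.8437 for the latter.
Payoff layer (t=3): V(3,0)=93.7999, V(3,1)=68.5234, V(3,2)=34.0556, V(3,3)=12.9460
(2,0): S=78.9888. Δ = (V_up−V_dn)/(S_up−S_dn) = (68.5234−93.7999)/(94.7866−69.5101) = -1.0000. V = [p*·68.5234 + (1−p*)·93.7999]/1.15 = 63.0199. B = V − Δ·S = 142.0087.
(2,1): S=107.7120. Δ = (V_up−V_dn)/(S_up−S_dn) = (34.0556−68.5234)/(129.2544−94.7866) = -1.0000. V = [p*·34.0556 + (1−p*)·68.5234]/1.15 = 34.2967. B = V − Δ·S = 142.0087.
(2,2): S=146.8800. Δ = (V_up−V_dn)/(S_up−S_dn) = (12.9460−34.0556)/(176.2560−129.2544) = -0.4491. V = [p*·12.9460 + (1−p*)·34.0556]/1.15 = 14.1255. B = V − Δ·S = 80.0930.
(1,0): S=89.7600. Δ = (V_up−V_dn)/(S_up−S_dn) = (34.2967−63.0199)/(107.7120−78.9888) = -1.0000. V = [p*·34.2967 + (1−p*)·63.0199]/1.15 = 33.7258. B = V − Δ·S = 123.4858.
(1,1): S=122.4000. Δ = (V_up−V_dn)/(S_up−S_dn) = (14.1255−34.2967)/(146.8800−107.7120) = -0.5150. V = [p*·14.1255 + (1−p*)·34.2967]/1.15 = 15.0237. B = V − Δ·S = 78.0586.
(0,0): S=102.0000. Δ = (V_up−V_dn)/(S_up−S_dn) = (15.0237−33.7258)/(122.4000−89.7600) = -0.5730. V = [p*·15.0237 + (1−p*)·33.7258]/1.15 = 15.6052. B = V − Δ·S = 74.0492.
The time-0 hedge costs 15.6052, which is the no-arbitrage price.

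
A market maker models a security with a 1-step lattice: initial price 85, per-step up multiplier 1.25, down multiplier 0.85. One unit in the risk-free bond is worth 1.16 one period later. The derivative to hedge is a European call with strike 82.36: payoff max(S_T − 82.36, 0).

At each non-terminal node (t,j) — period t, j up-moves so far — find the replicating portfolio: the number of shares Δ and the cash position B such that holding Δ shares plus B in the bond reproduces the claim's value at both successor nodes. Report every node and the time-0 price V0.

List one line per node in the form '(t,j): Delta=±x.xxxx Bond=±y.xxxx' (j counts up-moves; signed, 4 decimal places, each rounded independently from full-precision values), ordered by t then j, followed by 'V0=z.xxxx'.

(0,0): Delta=0.7026 Bond=-43.7640
V0=15.9610

Since d<R<u, set p* = (R−d)/(u−d) = 0.7750; price each node as the discounted p*-expectation of its children.
Terminal payoffs: V(1,0)=0.0000, V(1,1)=23.8900
  t=0,j=0: stock 85.0000 → up 106.2500 (V=23.8900), down 72.2500 (V=0.0000). Price 15.9610; hedge Δ=0.7026, bond B=-43.7640.
The time-0 hedge costs 15.9610, which is the no-arbitrage price.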